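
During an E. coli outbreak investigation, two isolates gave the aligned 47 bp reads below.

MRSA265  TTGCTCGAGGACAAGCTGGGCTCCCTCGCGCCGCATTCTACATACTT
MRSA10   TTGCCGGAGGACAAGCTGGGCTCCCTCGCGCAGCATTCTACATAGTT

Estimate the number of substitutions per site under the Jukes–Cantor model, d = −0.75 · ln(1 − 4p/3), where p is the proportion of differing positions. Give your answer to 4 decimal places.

0.0903

Differing sites — 5:T/C; 6:C/G; 32:C/A; 45:C/G.
p = 4/47 = 0.085106.
d = −0.75 · ln(1 − (4/3)·0.085106) = −0.75 · ln(0.886525) = −0.75 · (-0.120446) = 0.0903.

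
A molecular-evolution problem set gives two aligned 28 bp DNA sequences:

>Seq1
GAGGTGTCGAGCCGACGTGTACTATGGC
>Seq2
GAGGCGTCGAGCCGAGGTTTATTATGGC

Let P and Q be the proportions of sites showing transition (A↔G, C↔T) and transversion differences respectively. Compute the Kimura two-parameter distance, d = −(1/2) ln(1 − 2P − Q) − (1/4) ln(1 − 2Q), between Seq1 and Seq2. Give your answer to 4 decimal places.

Differing sites — 5:T/C (Ti); 16:C/G (Tv); 19:G/T (Tv); 22:C/T (Ti).
Of the 4 differences, 2 transitions and 2 transversions over 28 sites: P = 2/28 = 0.071429, Q = 2/28 = 0.071429.
d = −0.5·ln(0.785713) − 0.25·ln(0.857142) = −0.5·(-0.241164) − 0.25·(-0.154152) = 0.1591.

0.1591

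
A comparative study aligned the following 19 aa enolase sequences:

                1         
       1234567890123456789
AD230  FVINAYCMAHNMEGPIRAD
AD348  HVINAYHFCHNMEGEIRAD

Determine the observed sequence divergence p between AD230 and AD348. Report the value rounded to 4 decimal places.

Mismatches occur at site 1 (F/H), site 7 (C/H), site 8 (M/F), site 9 (A/C), site 15 (P/E).
There are 5 differences over 19 sites, so p = 5/19 = 0.2632.

0.2632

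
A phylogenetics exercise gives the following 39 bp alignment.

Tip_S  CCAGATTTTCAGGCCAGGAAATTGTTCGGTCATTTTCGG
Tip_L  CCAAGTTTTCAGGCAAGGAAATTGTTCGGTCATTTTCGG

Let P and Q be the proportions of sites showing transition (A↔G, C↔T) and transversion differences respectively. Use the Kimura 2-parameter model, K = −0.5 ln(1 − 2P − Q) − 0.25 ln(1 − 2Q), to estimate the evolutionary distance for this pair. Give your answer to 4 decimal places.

Differing sites — 4:G/A (Ti); 5:A/G (Ti); 15:C/A (Tv).
Of the 3 differences, 2 transitions and 1 transversion over 39 sites: P = 2/39 = 0.051282, Q = 1/39 = 0.025641.
d = −0.5·ln(0.871795) − 0.25·ln(0.948718) = −0.5·(-0.137201) − 0.25·(-0.052644) = 0.0818.

0.0818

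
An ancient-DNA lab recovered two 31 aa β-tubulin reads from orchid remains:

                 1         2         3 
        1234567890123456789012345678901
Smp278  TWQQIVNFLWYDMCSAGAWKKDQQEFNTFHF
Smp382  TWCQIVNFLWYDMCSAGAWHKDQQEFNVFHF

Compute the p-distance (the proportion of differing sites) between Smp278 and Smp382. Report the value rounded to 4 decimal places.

0.0968

The sequences differ at positions 3 (Q/C), 20 (K/H), 28 (T/V).
There are 3 differences over 31 sites, so p = 3/31 = 0.0968.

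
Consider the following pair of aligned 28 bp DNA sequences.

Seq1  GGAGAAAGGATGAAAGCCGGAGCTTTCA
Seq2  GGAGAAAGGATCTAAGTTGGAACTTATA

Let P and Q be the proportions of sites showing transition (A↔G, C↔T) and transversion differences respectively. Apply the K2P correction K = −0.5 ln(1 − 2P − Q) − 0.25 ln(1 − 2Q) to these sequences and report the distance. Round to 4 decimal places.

The sequences differ at positions 12 (G/C, transversion), 13 (A/T, transversion), 17 (C/T, transition), 18 (C/T, transition), 22 (G/A, transition), 26 (T/A, transversion), 27 (C/T, transition).
Of the 7 differences, 4 transitions and 3 transversions over 28 sites: P = 4/28 = 0.142857, Q = 3/28 = 0.107143.
d = −0.5·ln(0.607143) − 0.25·ln(0.785714) = −0.5·(-0.498991) − 0.25·(-0.241162) = 0.3098.

0.3098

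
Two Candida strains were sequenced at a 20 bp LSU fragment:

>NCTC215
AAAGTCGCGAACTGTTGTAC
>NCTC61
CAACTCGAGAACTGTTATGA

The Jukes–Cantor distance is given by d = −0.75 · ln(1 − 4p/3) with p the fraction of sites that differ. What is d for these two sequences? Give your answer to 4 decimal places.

0.3831

Mismatches occur at site 1 (A→C), site 4 (G→C), site 8 (C→A), site 17 (G→A), site 19 (A→G), site 20 (C→A).
p = 6/20 = 0.300000.
d = −0.75 · ln(1 − (4/3)·0.300000) = −0.75 · ln(0.600000) = −0.75 · (-0.510826) = 0.3831.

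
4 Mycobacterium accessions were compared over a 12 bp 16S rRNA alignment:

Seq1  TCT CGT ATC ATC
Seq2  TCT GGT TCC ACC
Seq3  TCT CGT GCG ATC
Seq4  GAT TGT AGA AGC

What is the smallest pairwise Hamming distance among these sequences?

3

Pairwise Hamming distances:
  Seq1 vs Seq2: 4
  Seq1 vs Seq3: 3
  Seq1 vs Seq4: 6
  Seq2 vs Seq3: 4
  Seq2 vs Seq4: 7
  Seq3 vs Seq4: 7
The smallest is 3, between Seq1 and Seq3.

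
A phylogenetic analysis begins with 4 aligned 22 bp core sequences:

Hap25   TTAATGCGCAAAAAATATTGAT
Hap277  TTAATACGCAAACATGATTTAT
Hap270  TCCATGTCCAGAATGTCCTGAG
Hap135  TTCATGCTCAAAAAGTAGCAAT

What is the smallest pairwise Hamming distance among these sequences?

Pairwise Hamming distances:
  Hap25 vs Hap277: 5
  Hap25 vs Hap270: 10
  Hap25 vs Hap135: 6
  Hap277 vs Hap270: 14
  Hap277 vs Hap135: 9
  Hap270 vs Hap135: 10
The smallest is 5, between Hap25 and Hap277.

5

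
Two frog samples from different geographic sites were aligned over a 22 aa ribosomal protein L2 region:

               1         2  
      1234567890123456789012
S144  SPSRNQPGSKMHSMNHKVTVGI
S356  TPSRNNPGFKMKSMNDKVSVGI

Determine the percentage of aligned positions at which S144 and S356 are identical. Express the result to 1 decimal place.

72.7%

Mismatches occur at site 1 (S↔T), site 6 (Q↔N), site 9 (S↔F), site 12 (H↔K), site 16 (H↔D), site 19 (T↔S).
16 of the 22 sites match, so the percent identity is 16/22 × 100 = 72.7%.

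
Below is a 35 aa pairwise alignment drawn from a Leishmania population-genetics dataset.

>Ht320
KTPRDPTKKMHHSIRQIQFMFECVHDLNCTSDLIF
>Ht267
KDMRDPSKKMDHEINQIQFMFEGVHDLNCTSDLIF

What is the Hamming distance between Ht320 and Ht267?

7

Mismatches occur at site 2 (T↔D), site 3 (P↔M), site 7 (T↔S), site 11 (H↔D), site 13 (S↔E), site 15 (R↔N), site 23 (C↔G).
That gives 7 mismatches out of 35 aligned sites, so the Hamming distance is 7.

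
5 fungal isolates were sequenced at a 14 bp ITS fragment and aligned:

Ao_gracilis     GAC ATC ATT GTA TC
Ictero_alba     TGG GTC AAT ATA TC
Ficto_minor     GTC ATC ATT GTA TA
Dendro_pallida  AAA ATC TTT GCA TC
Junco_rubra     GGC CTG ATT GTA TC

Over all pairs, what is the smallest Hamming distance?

2

Pairwise Hamming distances:
  Ao_gracilis vs Ictero_alba: 6
  Ao_gracilis vs Ficto_minor: 2
  Ao_gracilis vs Dendro_pallida: 4
  Ao_gracilis vs Junco_rubra: 3
  Ictero_alba vs Ficto_minor: 7
  Ictero_alba vs Dendro_pallida: 8
  Ictero_alba vs Junco_rubra: 6
  Ficto_minor vs Dendro_pallida: 6
  Ficto_minor vs Junco_rubra: 4
  Dendro_pallida vs Junco_rubra: 7
The smallest is 2, between Ao_gracilis and Ficto_minor.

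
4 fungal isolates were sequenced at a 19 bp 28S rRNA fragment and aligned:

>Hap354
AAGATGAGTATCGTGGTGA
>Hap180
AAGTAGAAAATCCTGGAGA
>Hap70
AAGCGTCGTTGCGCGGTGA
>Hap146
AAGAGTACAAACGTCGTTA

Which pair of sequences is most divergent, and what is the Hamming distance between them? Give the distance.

Pairwise Hamming distances:
  Hap354 vs Hap180: 6
  Hap354 vs Hap70: 7
  Hap354 vs Hap146: 7
  Hap180 vs Hap70: 11
  Hap180 vs Hap146: 9
  Hap70 vs Hap146: 9
The largest is 11, between Hap180 and Hap70.

11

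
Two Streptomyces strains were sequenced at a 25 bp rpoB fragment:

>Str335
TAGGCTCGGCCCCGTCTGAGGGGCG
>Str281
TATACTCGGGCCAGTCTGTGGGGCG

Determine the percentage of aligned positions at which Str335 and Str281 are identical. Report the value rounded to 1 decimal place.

Differing sites — 3:G/T; 4:G/A; 10:C/G; 13:C/A; 19:A/T.
20 of the 25 sites match, so the percent identity is 20/25 × 100 = 80.0%.

80.0%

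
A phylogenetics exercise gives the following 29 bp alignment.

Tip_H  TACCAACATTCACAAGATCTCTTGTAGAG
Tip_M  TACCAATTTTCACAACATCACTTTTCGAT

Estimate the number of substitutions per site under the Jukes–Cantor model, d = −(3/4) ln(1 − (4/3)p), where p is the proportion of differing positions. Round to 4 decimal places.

0.2913

Differing sites — 7:C/T; 8:A/T; 16:G/C; 20:T/A; 24:G/T; 26:A/C; 29:G/T.
p = 7/29 = 0.241379.
d = −0.75 · ln(1 − (4/3)·0.241379) = −0.75 · ln(0.678161) = −0.75 · (-0.388371) = 0.2913.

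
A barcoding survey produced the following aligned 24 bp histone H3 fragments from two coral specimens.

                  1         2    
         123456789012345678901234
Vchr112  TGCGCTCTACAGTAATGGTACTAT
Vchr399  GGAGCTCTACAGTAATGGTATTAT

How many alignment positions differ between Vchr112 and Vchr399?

Differing sites — 1:T/G; 3:C/A; 21:C/T.
That gives 3 mismatches out of 24 aligned sites, so the Hamming distance is 3.

3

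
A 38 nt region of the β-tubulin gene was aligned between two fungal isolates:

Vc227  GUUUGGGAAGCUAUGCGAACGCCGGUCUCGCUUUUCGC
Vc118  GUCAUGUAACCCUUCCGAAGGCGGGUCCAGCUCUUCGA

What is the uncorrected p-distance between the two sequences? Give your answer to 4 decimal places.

0.3684

Differing sites — 3:U/C; 4:U/A; 5:G/U; 7:G/U; 10:G/C; 12:U/C; 13:A/U; 15:G/C; 20:C/G; 23:C/G; 28:U/C; 29:C/A; 33:U/C; 38:C/A.
There are 14 differences over 38 sites, so p = 14/38 = 0.3684.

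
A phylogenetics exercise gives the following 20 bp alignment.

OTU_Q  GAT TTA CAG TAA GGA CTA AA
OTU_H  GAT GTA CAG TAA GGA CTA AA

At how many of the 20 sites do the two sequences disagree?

A single mismatch occurs at site 4 (T/G).
That gives 1 mismatch out of 20 aligned sites, so the Hamming distance is 1.

1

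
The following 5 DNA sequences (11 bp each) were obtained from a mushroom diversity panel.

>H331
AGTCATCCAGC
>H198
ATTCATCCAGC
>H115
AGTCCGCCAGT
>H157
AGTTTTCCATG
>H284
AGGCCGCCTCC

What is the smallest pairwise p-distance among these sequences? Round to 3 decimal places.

Pairwise Hamming distances:
  H331 vs H198: 1
  H331 vs H115: 3
  H331 vs H157: 4
  H331 vs H284: 5
  H198 vs H115: 4
  H198 vs H157: 5
  H198 vs H284: 6
  H115 vs H157: 5
  H115 vs H284: 4
  H157 vs H284: 7
The smallest is 1 mismatch, between H331 and H198; p = 1/11 = 0.091.

0.091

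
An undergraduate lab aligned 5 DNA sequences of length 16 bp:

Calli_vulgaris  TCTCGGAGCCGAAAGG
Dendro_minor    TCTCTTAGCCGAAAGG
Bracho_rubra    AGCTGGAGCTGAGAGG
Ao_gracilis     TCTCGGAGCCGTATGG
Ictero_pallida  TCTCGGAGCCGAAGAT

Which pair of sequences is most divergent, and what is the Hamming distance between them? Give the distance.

Pairwise Hamming distances:
  Calli_vulgaris vs Dendro_minor: 2
  Calli_vulgaris vs Bracho_rubra: 6
  Calli_vulgaris vs Ao_gracilis: 2
  Calli_vulgaris vs Ictero_pallida: 3
  Dendro_minor vs Bracho_rubra: 8
  Dendro_minor vs Ao_gracilis: 4
  Dendro_minor vs Ictero_pallida: 5
  Bracho_rubra vs Ao_gracilis: 8
  Bracho_rubra vs Ictero_pallida: 9
  Ao_gracilis vs Ictero_pallida: 4
The largest is 9, between Bracho_rubra and Ictero_pallida.

9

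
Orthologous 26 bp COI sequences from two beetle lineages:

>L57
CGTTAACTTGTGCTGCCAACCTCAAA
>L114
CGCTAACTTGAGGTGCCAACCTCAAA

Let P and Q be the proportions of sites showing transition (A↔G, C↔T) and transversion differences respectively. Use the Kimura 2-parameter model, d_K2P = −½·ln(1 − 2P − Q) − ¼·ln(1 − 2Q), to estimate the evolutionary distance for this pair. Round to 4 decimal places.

Differing sites — 3:T/C (Ti); 11:T/A (Tv); 13:C/G (Tv).
Of the 3 differences, 1 transition and 2 transversions over 26 sites: P = 1/26 = 0.038462, Q = 2/26 = 0.076923.
d = −0.5·ln(0.846153) − 0.25·ln(0.846154) = −0.5·(-0.167055) − 0.25·(-0.167054) = 0.1253.

0.1253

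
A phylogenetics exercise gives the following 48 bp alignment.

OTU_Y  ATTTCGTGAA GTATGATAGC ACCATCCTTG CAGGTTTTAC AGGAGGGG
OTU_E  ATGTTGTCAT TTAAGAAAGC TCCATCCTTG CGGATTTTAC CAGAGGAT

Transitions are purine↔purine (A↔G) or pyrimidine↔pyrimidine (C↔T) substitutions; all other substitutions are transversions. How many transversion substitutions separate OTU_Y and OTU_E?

9

Mismatches occur at site 3 (T/G, transversion), site 5 (C/T, transition), site 8 (G/C, transversion), site 10 (A/T, transversion), site 11 (G/T, transversion), site 14 (T/A, transversion), site 17 (T/A, transversion), site 21 (A/T, transversion), site 32 (A/G, transition), site 34 (G/A, transition), site 41 (A/C, transversion), site 42 (G/A, transition), site 47 (G/A, transition), site 48 (G/T, transversion).
Of the 14 differences, 5 transitions and 9 transversions, so the answer is 9.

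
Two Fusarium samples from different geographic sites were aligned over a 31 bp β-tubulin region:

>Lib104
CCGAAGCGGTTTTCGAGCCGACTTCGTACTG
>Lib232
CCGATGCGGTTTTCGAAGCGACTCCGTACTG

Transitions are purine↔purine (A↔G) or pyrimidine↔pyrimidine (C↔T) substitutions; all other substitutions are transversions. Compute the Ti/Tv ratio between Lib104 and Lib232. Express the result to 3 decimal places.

Differing sites — 5:A/T (Tv); 17:G/A (Ti); 18:C/G (Tv); 24:T/C (Ti).
Of the 4 differences, 2 transitions and 2 transversions, so Ti/Tv = 2/2 = 1.000.

1.000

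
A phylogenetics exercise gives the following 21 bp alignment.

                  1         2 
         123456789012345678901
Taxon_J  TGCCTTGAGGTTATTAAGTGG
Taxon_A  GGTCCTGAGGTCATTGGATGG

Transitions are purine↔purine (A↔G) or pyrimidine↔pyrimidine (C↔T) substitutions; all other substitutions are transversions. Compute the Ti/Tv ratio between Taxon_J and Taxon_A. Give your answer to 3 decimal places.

6.000

Differing sites — 1:T/G (Tv); 3:C/T (Ti); 5:T/C (Ti); 12:T/C (Ti); 16:A/G (Ti); 17:A/G (Ti); 18:G/A (Ti).
Of the 7 differences, 6 transitions and 1 transversion, so Ti/Tv = 6/1 = 6.000.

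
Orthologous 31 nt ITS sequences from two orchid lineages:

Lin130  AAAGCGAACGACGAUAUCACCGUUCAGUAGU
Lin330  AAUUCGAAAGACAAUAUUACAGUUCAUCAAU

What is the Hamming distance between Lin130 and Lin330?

The sequences differ at positions 3 (A/U), 4 (G/U), 9 (C/A), 13 (G/A), 18 (C/U), 21 (C/A), 27 (G/U), 28 (U/C), 30 (G/A).
That gives 9 mismatches out of 31 aligned sites, so the Hamming distance is 9.

9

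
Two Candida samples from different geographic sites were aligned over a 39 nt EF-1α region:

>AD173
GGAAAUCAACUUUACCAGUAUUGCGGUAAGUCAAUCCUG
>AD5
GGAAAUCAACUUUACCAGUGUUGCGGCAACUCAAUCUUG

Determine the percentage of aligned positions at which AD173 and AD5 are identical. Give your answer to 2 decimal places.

Mismatches occur at site 20 (A/G), site 27 (U/C), site 30 (G/C), site 37 (C/U).
35 of the 39 sites match, so the percent identity is 35/39 × 100 = 89.74%.

89.74%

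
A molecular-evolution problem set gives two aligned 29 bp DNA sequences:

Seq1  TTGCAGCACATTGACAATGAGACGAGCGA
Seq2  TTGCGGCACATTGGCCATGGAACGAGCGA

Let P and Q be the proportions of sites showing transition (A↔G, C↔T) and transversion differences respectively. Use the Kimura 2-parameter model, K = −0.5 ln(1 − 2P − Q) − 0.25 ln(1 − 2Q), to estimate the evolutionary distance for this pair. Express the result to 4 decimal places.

0.2036

Mismatches occur at site 5 (A/G, transition), site 14 (A/G, transition), site 16 (A/C, transversion), site 20 (A/G, transition), site 21 (G/A, transition).
Of the 5 differences, 4 transitions and 1 transversion over 29 sites: P = 4/29 = 0.137931, Q = 1/29 = 0.034483.
d = −0.5·ln(0.689655) − 0.25·ln(0.931034) = −0.5·(-0.371564) − 0.25·(-0.071459) = 0.2036.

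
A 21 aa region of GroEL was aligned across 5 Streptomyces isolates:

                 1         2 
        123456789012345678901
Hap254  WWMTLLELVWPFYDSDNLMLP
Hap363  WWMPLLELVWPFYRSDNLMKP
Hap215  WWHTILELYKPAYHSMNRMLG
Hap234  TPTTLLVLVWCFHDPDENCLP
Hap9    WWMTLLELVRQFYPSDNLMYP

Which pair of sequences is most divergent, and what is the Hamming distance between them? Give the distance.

Pairwise Hamming distances:
  Hap254 vs Hap363: 3
  Hap254 vs Hap215: 9
  Hap254 vs Hap234: 10
  Hap254 vs Hap9: 4
  Hap363 vs Hap215: 11
  Hap363 vs Hap234: 13
  Hap363 vs Hap9: 5
  Hap215 vs Hap234: 17
  Hap215 vs Hap9: 11
  Hap234 vs Hap9: 13
The largest is 17, between Hap215 and Hap234.

17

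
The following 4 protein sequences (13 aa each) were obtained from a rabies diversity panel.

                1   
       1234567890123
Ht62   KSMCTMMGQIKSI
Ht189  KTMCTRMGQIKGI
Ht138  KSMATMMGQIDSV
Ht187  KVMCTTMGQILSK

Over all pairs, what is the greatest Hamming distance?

6

Pairwise Hamming distances:
  Ht62 vs Ht189: 3
  Ht62 vs Ht138: 3
  Ht62 vs Ht187: 4
  Ht189 vs Ht138: 6
  Ht189 vs Ht187: 5
  Ht138 vs Ht187: 5
The largest is 6, between Ht189 and Ht138.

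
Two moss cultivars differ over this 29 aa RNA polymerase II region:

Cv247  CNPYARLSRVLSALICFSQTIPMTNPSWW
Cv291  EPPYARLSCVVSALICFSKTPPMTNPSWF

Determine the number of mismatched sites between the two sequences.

7

Differing sites — 1:C/E; 2:N/P; 9:R/C; 11:L/V; 19:Q/K; 21:I/P; 29:W/F.
That gives 7 mismatches out of 29 aligned sites, so the Hamming distance is 7.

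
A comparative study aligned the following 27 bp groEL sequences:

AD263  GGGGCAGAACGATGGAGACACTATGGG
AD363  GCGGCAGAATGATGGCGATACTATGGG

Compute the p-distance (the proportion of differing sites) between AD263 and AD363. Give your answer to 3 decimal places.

0.148

Differing sites — 2:G/C; 10:C/T; 16:A/C; 19:C/T.
There are 4 differences over 27 sites, so p = 4/27 = 0.148.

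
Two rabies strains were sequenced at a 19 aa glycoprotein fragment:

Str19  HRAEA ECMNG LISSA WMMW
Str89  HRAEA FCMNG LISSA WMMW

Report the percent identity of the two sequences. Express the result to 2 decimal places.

94.74%

The sequences differ at position 6 (E/F).
18 of the 19 sites match, so the percent identity is 18/19 × 100 = 94.74%.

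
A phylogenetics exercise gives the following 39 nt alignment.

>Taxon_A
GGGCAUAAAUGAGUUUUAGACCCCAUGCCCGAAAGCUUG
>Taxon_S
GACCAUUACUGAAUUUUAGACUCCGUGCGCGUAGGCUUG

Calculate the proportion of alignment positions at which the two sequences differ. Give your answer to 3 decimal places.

Mismatches occur at site 2 (G↔A), site 3 (G↔C), site 7 (A↔U), site 9 (A↔C), site 13 (G↔A), site 22 (C↔U), site 25 (A↔G), site 29 (C↔G), site 32 (A↔U), site 34 (A↔G).
There are 10 differences over 39 sites, so p = 10/39 = 0.256.

0.256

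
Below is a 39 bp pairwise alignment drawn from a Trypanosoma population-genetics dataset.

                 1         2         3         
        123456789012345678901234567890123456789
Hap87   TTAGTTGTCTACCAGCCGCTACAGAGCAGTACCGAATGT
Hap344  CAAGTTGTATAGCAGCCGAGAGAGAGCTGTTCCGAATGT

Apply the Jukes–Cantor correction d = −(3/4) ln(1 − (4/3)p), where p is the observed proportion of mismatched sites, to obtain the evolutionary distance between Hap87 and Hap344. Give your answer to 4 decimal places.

Mismatches occur at site 1 (T→C), site 2 (T→A), site 9 (C→A), site 12 (C→G), site 19 (C→A), site 20 (T→G), site 22 (C→G), site 28 (A→T), site 31 (A→T).
p = 9/39 = 0.230769.
d = −0.75 · ln(1 − (4/3)·0.230769) = −0.75 · ln(0.692308) = −0.75 · (-0.367724) = 0.2758.

0.2758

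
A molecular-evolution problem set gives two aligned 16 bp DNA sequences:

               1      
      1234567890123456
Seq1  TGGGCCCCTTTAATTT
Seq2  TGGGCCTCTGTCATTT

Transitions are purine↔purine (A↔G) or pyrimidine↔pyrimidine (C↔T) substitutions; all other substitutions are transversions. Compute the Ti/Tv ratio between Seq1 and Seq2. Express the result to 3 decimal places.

Differing sites — 7:C/T (Ti); 10:T/G (Tv); 12:A/C (Tv).
Of the 3 differences, 1 transition and 2 transversions, so Ti/Tv = 1/2 = 0.500.

0.500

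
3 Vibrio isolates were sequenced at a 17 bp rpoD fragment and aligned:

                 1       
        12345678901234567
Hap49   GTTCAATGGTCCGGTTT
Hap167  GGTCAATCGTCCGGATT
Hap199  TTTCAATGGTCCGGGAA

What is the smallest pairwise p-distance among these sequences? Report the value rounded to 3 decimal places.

Pairwise Hamming distances:
  Hap49 vs Hap167: 3
  Hap49 vs Hap199: 4
  Hap167 vs Hap199: 6
The smallest is 3 mismatches, between Hap49 and Hap167; p = 3/17 = 0.176.

0.176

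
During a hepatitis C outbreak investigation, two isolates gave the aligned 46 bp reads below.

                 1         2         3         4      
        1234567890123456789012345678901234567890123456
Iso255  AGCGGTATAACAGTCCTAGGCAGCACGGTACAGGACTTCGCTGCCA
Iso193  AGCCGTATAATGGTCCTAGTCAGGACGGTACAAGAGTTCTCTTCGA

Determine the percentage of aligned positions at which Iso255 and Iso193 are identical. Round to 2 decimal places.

78.26%

Mismatches occur at site 4 (G→C), site 11 (C→T), site 12 (A→G), site 20 (G→T), site 24 (C→G), site 33 (G→A), site 36 (C→G), site 40 (G→T), site 43 (G→T), site 45 (C→G).
36 of the 46 sites match, so the percent identity is 36/46 × 100 = 78.26%.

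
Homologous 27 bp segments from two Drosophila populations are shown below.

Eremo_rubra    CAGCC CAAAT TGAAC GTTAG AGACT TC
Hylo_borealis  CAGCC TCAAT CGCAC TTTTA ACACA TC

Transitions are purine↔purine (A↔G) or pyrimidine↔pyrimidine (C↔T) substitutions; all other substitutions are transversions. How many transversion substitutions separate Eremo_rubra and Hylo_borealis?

6

Mismatches occur at site 6 (C/T, transition), site 7 (A/C, transversion), site 11 (T/C, transition), site 13 (A/C, transversion), site 16 (G/T, transversion), site 19 (A/T, transversion), site 20 (G/A, transition), site 22 (G/C, transversion), site 25 (T/A, transversion).
Of the 9 differences, 3 transitions and 6 transversions, so the answer is 6.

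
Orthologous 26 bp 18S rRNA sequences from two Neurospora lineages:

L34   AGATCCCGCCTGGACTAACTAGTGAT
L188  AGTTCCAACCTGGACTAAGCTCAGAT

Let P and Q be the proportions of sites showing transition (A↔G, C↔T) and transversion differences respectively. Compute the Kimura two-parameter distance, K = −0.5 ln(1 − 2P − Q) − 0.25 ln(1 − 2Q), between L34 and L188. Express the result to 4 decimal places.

0.3975

Differing sites — 3:A/T (Tv); 7:C/A (Tv); 8:G/A (Ti); 19:C/G (Tv); 20:T/C (Ti); 21:A/T (Tv); 22:G/C (Tv); 23:T/A (Tv).
Of the 8 differences, 2 transitions and 6 transversions over 26 sites: P = 2/26 = 0.076923, Q = 6/26 = 0.230769.
d = −0.5·ln(0.615385) − 0.25·ln(0.538462) = −0.5·(-0.485507) − 0.25·(-0.619038) = 0.3975.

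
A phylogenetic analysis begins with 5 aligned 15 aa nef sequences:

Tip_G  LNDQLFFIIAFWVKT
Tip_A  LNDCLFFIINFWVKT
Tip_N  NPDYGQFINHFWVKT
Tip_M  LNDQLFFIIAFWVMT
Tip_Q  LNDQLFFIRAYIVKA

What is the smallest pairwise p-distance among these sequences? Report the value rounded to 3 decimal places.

Pairwise Hamming distances:
  Tip_G vs Tip_A: 2
  Tip_G vs Tip_N: 7
  Tip_G vs Tip_M: 1
  Tip_G vs Tip_Q: 4
  Tip_A vs Tip_N: 7
  Tip_A vs Tip_M: 3
  Tip_A vs Tip_Q: 6
  Tip_N vs Tip_M: 8
  Tip_N vs Tip_Q: 10
  Tip_M vs Tip_Q: 5
The smallest is 1 mismatch, between Tip_G and Tip_M; p = 1/15 = 0.067.

0.067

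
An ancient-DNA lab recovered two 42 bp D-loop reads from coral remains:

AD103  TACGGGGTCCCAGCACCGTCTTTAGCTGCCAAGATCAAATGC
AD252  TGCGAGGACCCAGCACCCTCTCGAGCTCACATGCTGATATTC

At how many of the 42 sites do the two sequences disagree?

Differing sites — 2:A/G; 5:G/A; 8:T/A; 18:G/C; 22:T/C; 23:T/G; 28:G/C; 29:C/A; 32:A/T; 34:A/C; 36:C/G; 38:A/T; 41:G/T.
That gives 13 mismatches out of 42 aligned sites, so the Hamming distance is 13.

13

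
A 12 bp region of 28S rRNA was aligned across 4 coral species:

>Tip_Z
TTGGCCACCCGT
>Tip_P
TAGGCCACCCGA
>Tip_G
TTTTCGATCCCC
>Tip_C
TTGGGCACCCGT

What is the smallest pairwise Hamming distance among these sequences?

1

Pairwise Hamming distances:
  Tip_Z vs Tip_P: 2
  Tip_Z vs Tip_G: 6
  Tip_Z vs Tip_C: 1
  Tip_P vs Tip_G: 7
  Tip_P vs Tip_C: 3
  Tip_G vs Tip_C: 7
The smallest is 1, between Tip_Z and Tip_C.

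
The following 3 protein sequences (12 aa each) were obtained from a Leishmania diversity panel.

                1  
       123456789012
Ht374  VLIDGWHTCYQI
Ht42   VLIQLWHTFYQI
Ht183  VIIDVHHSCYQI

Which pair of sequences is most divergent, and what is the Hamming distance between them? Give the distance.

6

Pairwise Hamming distances:
  Ht374 vs Ht42: 3
  Ht374 vs Ht183: 4
  Ht42 vs Ht183: 6
The largest is 6, between Ht42 and Ht183.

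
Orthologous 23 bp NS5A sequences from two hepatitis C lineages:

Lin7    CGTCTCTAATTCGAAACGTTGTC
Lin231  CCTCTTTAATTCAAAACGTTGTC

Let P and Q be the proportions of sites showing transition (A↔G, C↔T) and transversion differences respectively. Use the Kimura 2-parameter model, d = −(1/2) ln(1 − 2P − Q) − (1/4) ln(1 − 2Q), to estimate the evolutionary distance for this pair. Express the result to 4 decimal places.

The sequences differ at positions 2 (G/C, transversion), 6 (C/T, transition), 13 (G/A, transition).
Of the 3 differences, 2 transitions and 1 transversion over 23 sites: P = 2/23 = 0.086957, Q = 1/23 = 0.043478.
d = −0.5·ln(0.782608) − 0.25·ln(0.913044) = −0.5·(-0.245123) − 0.25·(-0.090971) = 0.1453.

0.1453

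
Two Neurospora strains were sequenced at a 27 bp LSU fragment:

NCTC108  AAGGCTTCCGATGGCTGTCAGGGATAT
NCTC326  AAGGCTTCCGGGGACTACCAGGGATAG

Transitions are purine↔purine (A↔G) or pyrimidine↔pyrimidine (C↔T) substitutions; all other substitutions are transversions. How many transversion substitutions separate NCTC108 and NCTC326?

2

Mismatches occur at site 11 (A→G, transition), site 12 (T→G, transversion), site 14 (G→A, transition), site 17 (G→A, transition), site 18 (T→C, transition), site 27 (T→G, transversion).
Of the 6 differences, 4 transitions and 2 transversions, so the answer is 2.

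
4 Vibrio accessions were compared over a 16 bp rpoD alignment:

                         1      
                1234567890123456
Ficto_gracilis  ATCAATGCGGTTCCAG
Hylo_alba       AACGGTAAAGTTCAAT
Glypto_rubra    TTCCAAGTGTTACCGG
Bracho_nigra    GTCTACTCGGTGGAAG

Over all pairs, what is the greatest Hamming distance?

Pairwise Hamming distances:
  Ficto_gracilis vs Hylo_alba: 8
  Ficto_gracilis vs Glypto_rubra: 7
  Ficto_gracilis vs Bracho_nigra: 7
  Hylo_alba vs Glypto_rubra: 13
  Hylo_alba vs Bracho_nigra: 11
  Glypto_rubra vs Bracho_nigra: 10
The largest is 13, between Hylo_alba and Glypto_rubra.

13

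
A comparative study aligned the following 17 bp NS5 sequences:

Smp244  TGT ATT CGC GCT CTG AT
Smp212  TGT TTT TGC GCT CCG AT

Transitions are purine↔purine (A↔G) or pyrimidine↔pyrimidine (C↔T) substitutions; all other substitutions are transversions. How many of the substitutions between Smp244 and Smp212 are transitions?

The sequences differ at positions 4 (A/T, transversion), 7 (C/T, transition), 14 (T/C, transition).
Of the 3 differences, 2 transitions and 1 transversion, so the answer is 2.

2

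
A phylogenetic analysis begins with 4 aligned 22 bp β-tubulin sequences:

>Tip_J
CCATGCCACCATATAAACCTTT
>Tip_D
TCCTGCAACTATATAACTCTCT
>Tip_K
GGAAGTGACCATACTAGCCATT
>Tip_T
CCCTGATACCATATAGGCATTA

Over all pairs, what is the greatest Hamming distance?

Pairwise Hamming distances:
  Tip_J vs Tip_D: 7
  Tip_J vs Tip_K: 9
  Tip_J vs Tip_T: 7
  Tip_D vs Tip_K: 13
  Tip_D vs Tip_T: 10
  Tip_K vs Tip_T: 12
The largest is 13, between Tip_D and Tip_K.

13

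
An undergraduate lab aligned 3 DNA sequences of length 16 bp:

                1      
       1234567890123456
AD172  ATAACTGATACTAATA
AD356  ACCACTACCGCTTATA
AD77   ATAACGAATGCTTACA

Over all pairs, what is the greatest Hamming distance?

Pairwise Hamming distances:
  AD172 vs AD356: 7
  AD172 vs AD77: 5
  AD356 vs AD77: 6
The largest is 7, between AD172 and AD356.

7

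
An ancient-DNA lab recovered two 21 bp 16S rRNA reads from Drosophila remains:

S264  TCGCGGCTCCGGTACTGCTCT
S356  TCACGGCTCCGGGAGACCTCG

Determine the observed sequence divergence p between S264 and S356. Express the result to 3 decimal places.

The sequences differ at positions 3 (G/A), 13 (T/G), 15 (C/G), 16 (T/A), 17 (G/C), 21 (T/G).
There are 6 differences over 21 sites, so p = 6/21 = 0.286.

0.286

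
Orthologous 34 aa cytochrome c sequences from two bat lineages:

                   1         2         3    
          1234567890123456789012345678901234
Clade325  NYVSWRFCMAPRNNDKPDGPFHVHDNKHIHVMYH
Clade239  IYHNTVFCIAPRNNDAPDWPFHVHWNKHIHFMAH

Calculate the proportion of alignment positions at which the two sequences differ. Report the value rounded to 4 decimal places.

0.3235

Mismatches occur at site 1 (N/I), site 3 (V/H), site 4 (S/N), site 5 (W/T), site 6 (R/V), site 9 (M/I), site 16 (K/A), site 19 (G/W), site 25 (D/W), site 31 (V/F), site 33 (Y/A).
There are 11 differences over 34 sites, so p = 11/34 = 0.3235.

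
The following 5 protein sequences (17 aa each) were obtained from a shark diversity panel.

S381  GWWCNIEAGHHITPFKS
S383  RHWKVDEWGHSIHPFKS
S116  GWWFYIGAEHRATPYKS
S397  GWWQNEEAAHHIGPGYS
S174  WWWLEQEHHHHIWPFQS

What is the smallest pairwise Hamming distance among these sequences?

Pairwise Hamming distances:
  S381 vs S383: 8
  S381 vs S116: 7
  S381 vs S397: 6
  S381 vs S174: 8
  S383 vs S116: 12
  S383 vs S397: 11
  S383 vs S174: 10
  S116 vs S397: 10
  S116 vs S174: 12
  S397 vs S174: 9
The smallest is 6, between S381 and S397.

6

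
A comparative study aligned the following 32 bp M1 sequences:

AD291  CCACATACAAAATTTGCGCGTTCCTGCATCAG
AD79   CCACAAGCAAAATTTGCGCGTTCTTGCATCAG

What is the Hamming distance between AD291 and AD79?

3

Differing sites — 6:T/A; 7:A/G; 24:C/T.
That gives 3 mismatches out of 32 aligned sites, so the Hamming distance is 3.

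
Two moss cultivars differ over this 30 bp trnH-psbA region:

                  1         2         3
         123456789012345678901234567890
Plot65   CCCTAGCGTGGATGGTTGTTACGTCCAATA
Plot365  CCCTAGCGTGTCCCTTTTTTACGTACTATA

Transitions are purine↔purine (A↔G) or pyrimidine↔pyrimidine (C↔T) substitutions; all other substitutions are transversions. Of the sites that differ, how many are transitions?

1

Mismatches occur at site 11 (G→T, transversion), site 12 (A→C, transversion), site 13 (T→C, transition), site 14 (G→C, transversion), site 15 (G→T, transversion), site 18 (G→T, transversion), site 25 (C→A, transversion), site 27 (A→T, transversion).
Of the 8 differences, 1 transition and 7 transversions, so the answer is 1.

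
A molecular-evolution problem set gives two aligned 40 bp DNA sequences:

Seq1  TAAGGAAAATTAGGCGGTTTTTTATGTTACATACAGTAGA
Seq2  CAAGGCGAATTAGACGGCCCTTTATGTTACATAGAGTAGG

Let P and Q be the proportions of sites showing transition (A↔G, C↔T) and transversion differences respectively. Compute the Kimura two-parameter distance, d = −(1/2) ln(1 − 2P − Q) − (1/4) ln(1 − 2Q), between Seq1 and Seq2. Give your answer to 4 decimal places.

Differing sites — 1:T/C (Ti); 6:A/C (Tv); 7:A/G (Ti); 14:G/A (Ti); 18:T/C (Ti); 19:T/C (Ti); 20:T/C (Ti); 34:C/G (Tv); 40:A/G (Ti).
Of the 9 differences, 7 transitions and 2 transversions over 40 sites: P = 7/40 = 0.175000, Q = 2/40 = 0.050000.
d = −0.5·ln(0.600000) − 0.25·ln(0.900000) = −0.5·(-0.510826) − 0.25·(-0.105361) = 0.2818.

0.2818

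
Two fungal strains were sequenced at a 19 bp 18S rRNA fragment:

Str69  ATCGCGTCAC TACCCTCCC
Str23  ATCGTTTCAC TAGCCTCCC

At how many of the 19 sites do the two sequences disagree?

Differing sites — 5:C/T; 6:G/T; 13:C/G.
That gives 3 mismatches out of 19 aligned sites, so the Hamming distance is 3.

3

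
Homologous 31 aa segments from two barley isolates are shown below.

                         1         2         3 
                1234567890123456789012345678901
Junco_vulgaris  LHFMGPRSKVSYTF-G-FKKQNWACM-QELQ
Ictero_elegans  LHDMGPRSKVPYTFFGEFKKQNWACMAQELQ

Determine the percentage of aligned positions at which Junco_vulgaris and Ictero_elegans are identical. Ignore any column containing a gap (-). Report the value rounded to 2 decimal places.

Excluding the 3 gap columns leaves 28 comparable sites.
Mismatches occur at site 3 (F/D), site 11 (S/P).
26 of the 28 comparable sites match, so the percent identity is 26/28 × 100 = 92.86%.

92.86%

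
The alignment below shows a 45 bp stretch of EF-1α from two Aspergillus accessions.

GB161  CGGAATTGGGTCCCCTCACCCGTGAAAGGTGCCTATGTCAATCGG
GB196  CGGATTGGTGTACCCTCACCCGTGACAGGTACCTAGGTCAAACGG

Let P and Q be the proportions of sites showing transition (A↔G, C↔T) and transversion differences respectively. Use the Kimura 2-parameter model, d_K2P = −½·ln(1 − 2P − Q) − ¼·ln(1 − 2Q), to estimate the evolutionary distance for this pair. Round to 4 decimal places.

The sequences differ at positions 5 (A/T, transversion), 7 (T/G, transversion), 9 (G/T, transversion), 12 (C/A, transversion), 26 (A/C, transversion), 31 (G/A, transition), 36 (T/G, transversion), 42 (T/A, transversion).
Of the 8 differences, 1 transition and 7 transversions over 45 sites: P = 1/45 = 0.022222, Q = 7/45 = 0.155556.
d = −0.5·ln(0.800000) − 0.25·ln(0.688888) = −0.5·(-0.223144) − 0.25·(-0.372677) = 0.2047.

0.2047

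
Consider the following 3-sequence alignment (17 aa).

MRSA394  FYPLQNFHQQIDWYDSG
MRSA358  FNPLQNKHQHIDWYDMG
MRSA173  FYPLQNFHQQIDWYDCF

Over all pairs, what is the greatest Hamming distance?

5

Pairwise Hamming distances:
  MRSA394 vs MRSA358: 4
  MRSA394 vs MRSA173: 2
  MRSA358 vs MRSA173: 5
The largest is 5, between MRSA358 and MRSA173.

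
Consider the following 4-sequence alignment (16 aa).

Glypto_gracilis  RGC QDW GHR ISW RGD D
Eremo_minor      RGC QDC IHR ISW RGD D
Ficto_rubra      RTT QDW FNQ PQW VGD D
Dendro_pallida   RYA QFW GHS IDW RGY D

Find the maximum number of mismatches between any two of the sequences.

Pairwise Hamming distances:
  Glypto_gracilis vs Eremo_minor: 2
  Glypto_gracilis vs Ficto_rubra: 8
  Glypto_gracilis vs Dendro_pallida: 6
  Eremo_minor vs Ficto_rubra: 9
  Eremo_minor vs Dendro_pallida: 8
  Ficto_rubra vs Dendro_pallida: 10
The largest is 10, between Ficto_rubra and Dendro_pallida.

10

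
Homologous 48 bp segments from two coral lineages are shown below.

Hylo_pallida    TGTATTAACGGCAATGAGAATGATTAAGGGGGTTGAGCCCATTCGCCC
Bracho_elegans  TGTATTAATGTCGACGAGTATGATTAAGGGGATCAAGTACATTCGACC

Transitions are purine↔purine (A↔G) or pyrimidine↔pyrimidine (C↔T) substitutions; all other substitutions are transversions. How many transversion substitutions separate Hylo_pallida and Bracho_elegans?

Differing sites — 9:C/T (Ti); 11:G/T (Tv); 13:A/G (Ti); 15:T/C (Ti); 19:A/T (Tv); 32:G/A (Ti); 34:T/C (Ti); 35:G/A (Ti); 38:C/T (Ti); 39:C/A (Tv); 46:C/A (Tv).
Of the 11 differences, 7 transitions and 4 transversions, so the answer is 4.

4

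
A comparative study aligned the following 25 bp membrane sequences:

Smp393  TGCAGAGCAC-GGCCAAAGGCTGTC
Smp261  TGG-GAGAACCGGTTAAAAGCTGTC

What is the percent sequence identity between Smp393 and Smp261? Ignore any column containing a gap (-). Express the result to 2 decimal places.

78.26%

Excluding the 2 gap columns leaves 23 comparable sites.
Differing sites — 3:C/G; 8:C/A; 14:C/T; 15:C/T; 19:G/A.
18 of the 23 comparable sites match, so the percent identity is 18/23 × 100 = 78.26%.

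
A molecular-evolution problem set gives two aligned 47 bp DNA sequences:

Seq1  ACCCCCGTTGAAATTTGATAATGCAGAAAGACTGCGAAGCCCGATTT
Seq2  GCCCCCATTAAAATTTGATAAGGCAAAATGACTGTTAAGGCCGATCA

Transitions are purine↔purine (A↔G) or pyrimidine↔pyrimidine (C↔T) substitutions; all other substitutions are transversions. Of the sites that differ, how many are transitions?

6

Differing sites — 1:A/G (Ti); 7:G/A (Ti); 10:G/A (Ti); 22:T/G (Tv); 26:G/A (Ti); 29:A/T (Tv); 35:C/T (Ti); 36:G/T (Tv); 40:C/G (Tv); 46:T/C (Ti); 47:T/A (Tv).
Of the 11 differences, 6 transitions and 5 transversions, so the answer is 6.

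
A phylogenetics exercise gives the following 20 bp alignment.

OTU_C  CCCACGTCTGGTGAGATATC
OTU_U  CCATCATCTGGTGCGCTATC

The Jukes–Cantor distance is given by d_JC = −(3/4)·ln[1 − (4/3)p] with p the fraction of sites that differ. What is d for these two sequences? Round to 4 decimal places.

Mismatches occur at site 3 (C↔A), site 4 (A↔T), site 6 (G↔A), site 14 (A↔C), site 16 (A↔C).
p = 5/20 = 0.250000.
d = −0.75 · ln(1 − (4/3)·0.250000) = −0.75 · ln(0.666667) = −0.75 · (-0.405465) = 0.3041.

0.3041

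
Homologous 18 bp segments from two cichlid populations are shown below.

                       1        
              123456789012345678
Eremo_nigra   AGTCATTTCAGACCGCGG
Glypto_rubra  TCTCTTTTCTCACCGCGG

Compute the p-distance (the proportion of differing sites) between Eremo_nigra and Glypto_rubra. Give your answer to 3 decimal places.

The sequences differ at positions 1 (A/T), 2 (G/C), 5 (A/T), 10 (A/T), 11 (G/C).
There are 5 differences over 18 sites, so p = 5/18 = 0.278.

0.278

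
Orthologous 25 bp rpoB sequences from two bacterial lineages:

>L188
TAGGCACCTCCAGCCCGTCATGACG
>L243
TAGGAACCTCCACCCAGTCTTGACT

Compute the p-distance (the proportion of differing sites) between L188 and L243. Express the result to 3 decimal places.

The sequences differ at positions 5 (C/A), 13 (G/C), 16 (C/A), 20 (A/T), 25 (G/T).
There are 5 differences over 25 sites, so p = 5/25 = 0.200.

0.200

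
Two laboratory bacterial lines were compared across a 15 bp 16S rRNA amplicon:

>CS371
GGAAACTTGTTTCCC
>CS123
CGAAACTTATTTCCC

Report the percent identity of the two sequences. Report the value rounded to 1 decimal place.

86.7%

Differing sites — 1:G/C; 9:G/A.
13 of the 15 sites match, so the percent identity is 13/15 × 100 = 86.7%.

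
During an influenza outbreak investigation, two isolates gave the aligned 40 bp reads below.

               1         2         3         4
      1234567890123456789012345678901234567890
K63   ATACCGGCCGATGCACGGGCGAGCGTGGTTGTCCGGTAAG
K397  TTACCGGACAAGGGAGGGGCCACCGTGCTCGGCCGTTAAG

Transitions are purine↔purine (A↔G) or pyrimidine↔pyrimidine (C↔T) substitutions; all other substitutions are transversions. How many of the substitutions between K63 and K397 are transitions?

Differing sites — 1:A/T (Tv); 8:C/A (Tv); 10:G/A (Ti); 12:T/G (Tv); 14:C/G (Tv); 16:C/G (Tv); 21:G/C (Tv); 23:G/C (Tv); 28:G/C (Tv); 30:T/C (Ti); 32:T/G (Tv); 36:G/T (Tv).
Of the 12 differences, 2 transitions and 10 transversions, so the answer is 2.

2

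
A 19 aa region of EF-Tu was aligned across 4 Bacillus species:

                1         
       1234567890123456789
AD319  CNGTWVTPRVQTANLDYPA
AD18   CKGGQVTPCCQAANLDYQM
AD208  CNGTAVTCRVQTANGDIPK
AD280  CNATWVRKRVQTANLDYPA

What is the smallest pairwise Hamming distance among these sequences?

Pairwise Hamming distances:
  AD319 vs AD18: 8
  AD319 vs AD208: 5
  AD319 vs AD280: 3
  AD18 vs AD208: 11
  AD18 vs AD280: 11
  AD208 vs AD280: 7
The smallest is 3, between AD319 and AD280.

3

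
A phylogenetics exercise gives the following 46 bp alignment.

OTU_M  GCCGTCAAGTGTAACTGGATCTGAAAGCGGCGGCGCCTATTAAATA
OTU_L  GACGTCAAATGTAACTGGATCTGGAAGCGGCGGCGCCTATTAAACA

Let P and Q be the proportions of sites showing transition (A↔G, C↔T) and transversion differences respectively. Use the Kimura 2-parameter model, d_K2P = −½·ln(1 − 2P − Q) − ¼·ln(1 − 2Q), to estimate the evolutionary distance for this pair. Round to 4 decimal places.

The sequences differ at positions 2 (C/A, transversion), 9 (G/A, transition), 24 (A/G, transition), 45 (T/C, transition).
Of the 4 differences, 3 transitions and 1 transversion over 46 sites: P = 3/46 = 0.065217, Q = 1/46 = 0.021739.
d = −0.5·ln(0.847827) − 0.25·ln(0.956522) = −0.5·(-0.165079) − 0.25·(-0.044451) = 0.0937.

0.0937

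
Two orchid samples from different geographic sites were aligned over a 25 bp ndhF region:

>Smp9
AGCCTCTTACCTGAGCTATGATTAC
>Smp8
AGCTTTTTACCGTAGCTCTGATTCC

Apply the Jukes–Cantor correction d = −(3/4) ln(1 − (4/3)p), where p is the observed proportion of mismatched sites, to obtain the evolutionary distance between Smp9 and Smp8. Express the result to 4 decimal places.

0.2892

Differing sites — 4:C/T; 6:C/T; 12:T/G; 13:G/T; 18:A/C; 24:A/C.
p = 6/25 = 0.240000.
d = −0.75 · ln(1 − (4/3)·0.240000) = −0.75 · ln(0.680000) = −0.75 · (-0.385662) = 0.2892.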